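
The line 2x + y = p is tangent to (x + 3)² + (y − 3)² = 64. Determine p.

p = −3 ± 8√5

Tangency holds when the distance from the centre (−3, 3) to the line equals the radius 8:
|2·(−3) + 1·3 − p| / √5 = 8
|p − (−3)| = 8√5.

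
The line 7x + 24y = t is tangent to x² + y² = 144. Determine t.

For a tangent, require d(centre, line) = r = 12.
|7·0 + 24·0 − t| / √625 = 12
|t| = 12·25, so t = 300 or t = −300.

t = −300 or t = 300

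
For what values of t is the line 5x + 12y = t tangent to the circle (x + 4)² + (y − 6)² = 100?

t = −78 or t = 182

For a tangent, require d(centre, line) = r = 10.
|5·(−4) + 12·6 − t| / √169 = 10
|t − (52)| = 10·13, so t = 182 or t = −78.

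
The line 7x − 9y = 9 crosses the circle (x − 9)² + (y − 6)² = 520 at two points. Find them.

Express y = (−9 + 7x)/9 and substitute into the circle:
130x² − 2340x − 31590 = 0  ⟹  x² − 18x − 243 = 0
x = 27 or x = −9, giving (27, 20) and (−9, −8).

(−9, −8) and (27, 20)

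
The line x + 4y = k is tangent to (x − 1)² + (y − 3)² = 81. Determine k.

Tangency holds when the distance from the centre (1, 3) to the line equals the radius 9:
|1·1 + 4·3 − k| / √17 = 9
|k − (13)| = 9√17.

k = 13 ± 9√17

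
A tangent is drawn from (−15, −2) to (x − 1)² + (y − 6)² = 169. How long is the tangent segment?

Centre (1, 6), r² = 169. |PO|² = (−16)² + (−8)² = 320.
The tangent meets the radius at right angles, so tangent² = |PO|² − r² = 320 − 169 = 151.

√151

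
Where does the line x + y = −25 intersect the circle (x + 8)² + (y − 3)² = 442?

From the line, y = −x − 25. Substituting:
2x² + 72x + 406 = 0  ⟹  x² + 36x + 203 = 0
x = −7 or x = −29, giving (−7, −18) and (−29, 4).

(−29, 4) and (−7, −18)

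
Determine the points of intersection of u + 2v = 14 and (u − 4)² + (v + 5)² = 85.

From the line, v = (14 − u)/2. Substituting:
5u² − 80u + 300 = 0  ⟹  u² − 16u + 60 = 0
u = 10 or u = 6, giving (10, 2) and (6, 4).

(6, 4) and (10, 2)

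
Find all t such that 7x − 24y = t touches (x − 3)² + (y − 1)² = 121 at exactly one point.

t = −278 or t = 272

Tangency holds when the distance from the centre (3, 1) to the line equals the radius 11:
|7·3 − 24·1 − t| / √625 = 11
|t − (−3)| = 11·25, so t = 272 or t = −278.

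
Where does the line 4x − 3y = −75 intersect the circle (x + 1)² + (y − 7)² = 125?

(−12, 9) and (−6, 17)

Substitute y = (75 + 4x)/3:
25x² + 450x + 1800 = 0  ⟹  x² + 18x + 72 = 0
x = −6 or x = −12, giving (−6, 17) and (−12, 9).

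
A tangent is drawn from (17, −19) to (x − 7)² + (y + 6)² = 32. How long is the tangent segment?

Centre (7, −6), r² = 32. |PO|² = (10)² + (−13)² = 269.
By the tangent–radius right angle, tangent length = √(|PO|² − r²) = √237.

√237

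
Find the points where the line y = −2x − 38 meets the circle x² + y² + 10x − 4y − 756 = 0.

(−28, 18) and (−6, −26)

Substitute y = −2x − 38:
5x² + 170x + 840 = 0  ⟹  x² + 34x + 168 = 0
x = −6 or x = −28, giving (−6, −26) and (−28, 18).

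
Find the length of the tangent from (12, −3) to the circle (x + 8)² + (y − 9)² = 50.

Centre (−8, 9), r² = 50. |PO|² = (20)² + (−12)² = 544.
The tangent meets the radius at right angles, so tangent² = |PO|² − r² = 544 − 50 = 494.

√494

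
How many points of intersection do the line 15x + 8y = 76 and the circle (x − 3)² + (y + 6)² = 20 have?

0

Substituting the line into the circle gives 289x² − 4104x + 14672 = 0.
Δ = 16842816 − 16960832 = −118016.
No real roots: the line does not meet the circle.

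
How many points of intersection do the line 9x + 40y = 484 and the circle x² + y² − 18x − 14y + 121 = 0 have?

Centre (9, 7), r² = 9. Distance² from centre to line = (−123)²/1681 = 9.
Since d² = r², the line is tangent.

1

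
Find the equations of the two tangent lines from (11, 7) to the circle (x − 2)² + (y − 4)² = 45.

Write the tangent as mx − y + (7 − m·(11)) = 0 and set its distance from the centre to 3√5:
[m·(−9) − (−3)]² = 45(m² + 1)
2m² − 3m − 2 = 0, so m = 2 or m = −1/2.
With m = 2: 2x − y = 15. With m = −1/2: x + 2y = 25.

2x − y = 15 and x + 2y = 25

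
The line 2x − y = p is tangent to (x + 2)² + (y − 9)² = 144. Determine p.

p = −13 ± 12√5

Tangency holds when the distance from the centre (−2, 9) to the line equals the radius 12:
|2·(−2) − 1·9 − p| / √5 = 12
|p − (−13)| = 12√5.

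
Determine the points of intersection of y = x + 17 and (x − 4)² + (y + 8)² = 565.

(−19, −2) and (−2, 15)

From the line, y = x + 17. Substituting:
2x² + 42x + 76 = 0  ⟹  x² + 21x + 38 = 0
x = −2 or x = −19, giving (−2, 15) and (−19, −2).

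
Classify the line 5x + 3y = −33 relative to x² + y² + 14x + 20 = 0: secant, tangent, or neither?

secant

Substituting the line into the circle gives 34x² + 456x + 1269 = 0.
Discriminant = (456)² − 4·34·(1269) = 35352 > 0.
Two real roots: the line is a secant.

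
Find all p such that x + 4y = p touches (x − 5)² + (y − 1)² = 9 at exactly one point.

p = 9 ± 3√17

The line touches the circle iff its distance from (5, 1) is 3:
|1·5 + 4·1 − p| / √17 = 3
|p − (9)| = 3√17.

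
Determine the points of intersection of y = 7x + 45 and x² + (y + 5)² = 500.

(−10, −25) and (−4, 17)

Express y = 7x + 45 and substitute into the circle:
50x² + 700x + 2000 = 0  ⟹  x² + 14x + 40 = 0
x = −4 or x = −10, giving (−4, 17) and (−10, −25).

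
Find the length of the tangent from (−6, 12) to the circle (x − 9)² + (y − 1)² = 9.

√337

Centre (9, 1), r² = 9. |PO|² = (−15)² + (11)² = 346.
The tangent meets the radius at right angles, so tangent² = |PO|² − r² = 346 − 9 = 337.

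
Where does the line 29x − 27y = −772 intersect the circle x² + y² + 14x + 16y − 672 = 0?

From the line, y = (772 + 29x)/27. Substituting:
1570x² + 67510x + 439600 = 0  ⟹  x² + 43x + 280 = 0
x = −8 or x = −35, giving (−8, 20) and (−35, −9).

(−35, −9) and (−8, 20)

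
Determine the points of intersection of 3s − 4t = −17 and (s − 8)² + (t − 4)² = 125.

(−3, 2) and (13, 14)

Substitute t = (17 + 3s)/4:
25s² − 250s − 975 = 0  ⟹  s² − 10s − 39 = 0
s = 13 or s = −3, giving (13, 14) and (−3, 2).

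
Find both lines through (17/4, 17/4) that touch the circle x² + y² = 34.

5x + 3y = 34 and 3x + 5y = 34

Write the tangent as mx − y + (17/4 − m·(17/4)) = 0 and set its distance from the centre to √34:
(−17/4m − (−17/4))² = 34(m² + 1)
15m² + 34m + 15 = 0, so m = −5/3 or m = −3/5.
With m = −5/3: 5x + 3y = 34. With m = −3/5: 3x + 5y = 34.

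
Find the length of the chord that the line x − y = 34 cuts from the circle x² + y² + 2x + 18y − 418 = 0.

18√2

Express y = x − 34 and substitute into the circle:
2x² − 48x + 126 = 0  ⟹  x² − 24x + 63 = 0
x = 21 or x = 3, giving (21, −13) and (3, −31).
Chord length = distance between (21, −13) and (3, −31) = √648 = 18√2.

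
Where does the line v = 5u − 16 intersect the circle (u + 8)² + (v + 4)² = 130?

Express v = 5u − 16 and substitute into the circle:
26u² − 104u + 78 = 0  ⟹  u² − 4u + 3 = 0
u = 3 or u = 1, giving (3, −1) and (1, −11).

(1, −11) and (3, −1)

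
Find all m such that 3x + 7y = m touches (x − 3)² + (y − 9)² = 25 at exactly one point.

m = 72 ± 5√58

Tangency holds when the distance from the centre (3, 9) to the line equals the radius 5:
|3·3 + 7·9 − m| / √58 = 5
|m − (72)| = 5√58.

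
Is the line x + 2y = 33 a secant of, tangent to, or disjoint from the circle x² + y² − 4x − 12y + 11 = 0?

Centre (2, 6), r² = 29. Distance² from centre to line = (−19)²/5 = 361/5.
Since d² > r², the line lies outside the circle.

disjoint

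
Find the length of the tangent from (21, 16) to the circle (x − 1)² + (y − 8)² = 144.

8√5

Centre (1, 8), r² = 144. |PO|² = (20)² + (8)² = 464.
The tangent meets the radius at right angles, so tangent² = |PO|² − r² = 464 − 144 = 320.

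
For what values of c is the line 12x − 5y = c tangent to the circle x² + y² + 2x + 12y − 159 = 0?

c = −164 or c = 200

Tangency holds when the distance from the centre (−1, −6) to the line equals the radius 14:
|12·(−1) − 5·(−6) − c| / √169 = 14
|c − (18)| = 14·13, so c = 200 or c = −164.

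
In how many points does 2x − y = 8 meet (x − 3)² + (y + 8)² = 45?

d² = (2·3 − 1·(−8) − (8))²/5 = 36/5; r² = 45.
Since d² < r², the line cuts the circle twice.

2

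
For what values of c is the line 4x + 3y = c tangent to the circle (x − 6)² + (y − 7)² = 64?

For a tangent, require d(centre, line) = r = 8.
|4·6 + 3·7 − c| / √25 = 8
|c − (45)| = 8·5, so c = 85 or c = 5.

c = 5 or c = 85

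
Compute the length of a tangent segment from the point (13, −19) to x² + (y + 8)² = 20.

3√30

With centre O = (0, −8), |OP|² = 290 and r² = 20.
The tangent meets the radius at right angles, so tangent² = |PO|² − r² = 290 − 20 = 270.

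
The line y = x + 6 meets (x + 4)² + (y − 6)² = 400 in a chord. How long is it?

28√2

The distance from (−4, 6) to the line is 4/√2, and r² = 400.
Half the chord is √(r² − d²) = √(392), so the full chord is 28√2.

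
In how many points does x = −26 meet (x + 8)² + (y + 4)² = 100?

Centre (−8, −4), r² = 100. Distance² from centre to line = (18)² = 324.
Since d² > r², the line lies outside the circle.

0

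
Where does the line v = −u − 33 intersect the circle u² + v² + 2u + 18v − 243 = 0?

Substitute v = −u − 33:
2u² + 50u + 252 = 0  ⟹  u² + 25u + 126 = 0
u = −7 or u = −18, giving (−7, −26) and (−18, −15).

(−18, −15) and (−7, −26)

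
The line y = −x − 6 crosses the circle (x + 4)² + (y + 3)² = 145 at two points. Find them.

(−12, 6) and (5, −11)

From the line, y = −x − 6. Substituting:
2x² + 14x − 120 = 0  ⟹  x² + 7x − 60 = 0
x = 5 or x = −12, giving (5, −11) and (−12, 6).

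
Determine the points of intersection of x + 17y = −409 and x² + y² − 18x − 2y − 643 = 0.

Substitute y = (−409 − x)/17:
290x² − 4350x − 4640 = 0  ⟹  x² − 15x − 16 = 0
x = 16 or x = −1, giving (16, −25) and (−1, −24).

(−1, −24) and (16, −25)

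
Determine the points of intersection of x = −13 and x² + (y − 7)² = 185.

(−13, 3) and (−13, 11)

The line gives x = −13. Substituting into the circle:
y² − 14y + 33 = 0
y = 11 or y = 3, giving (−13, 11) and (−13, 3).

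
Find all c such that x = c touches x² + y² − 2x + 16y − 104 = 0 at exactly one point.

The line touches the circle iff its distance from (1, −8) is 13:
|1·1 + 0·(−8) − c| / √1 = 13
|c − (1)| = 13, so c = 14 or c = −12.

c = −12 or c = 14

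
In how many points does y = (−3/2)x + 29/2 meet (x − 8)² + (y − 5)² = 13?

2

Substituting the line into the circle gives 13x² − 178x + 565 = 0.
Discriminant = (−178)² − 4·13·(565) = 2304 > 0.
Two real roots: the line is a secant.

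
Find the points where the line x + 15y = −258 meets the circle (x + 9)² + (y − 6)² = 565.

Express y = (−258 − x)/15 and substitute into the circle:
226x² + 4746x + 12204 = 0  ⟹  x² + 21x + 54 = 0
x = −3 or x = −18, giving (−3, −17) and (−18, −16).

(−18, −16) and (−3, −17)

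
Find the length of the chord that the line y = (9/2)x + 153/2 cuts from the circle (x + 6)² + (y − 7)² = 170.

Express y = (153 + 9x)/2 and substitute into the circle:
85x² + 2550x + 18785 = 0  ⟹  x² + 30x + 221 = 0
x = −13 or x = −17, giving (−13, 18) and (−17, 0).
|(−13, 18) − (−17, 0)| = √((4)² + (18)²) = 2√85.

2√85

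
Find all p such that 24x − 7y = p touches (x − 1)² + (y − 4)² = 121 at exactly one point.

p = −279 or p = 271

The line touches the circle iff its distance from (1, 4) is 11:
|24·1 − 7·4 − p| / √625 = 11
|p − (−4)| = 11·25, so p = 271 or p = −279.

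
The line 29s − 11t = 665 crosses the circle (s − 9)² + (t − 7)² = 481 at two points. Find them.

Express t = (−665 + 29s)/11 and substitute into the circle:
962s² − 45214s + 502164 = 0  ⟹  s² − 47s + 522 = 0
s = 29 or s = 18, giving (29, 16) and (18, −13).

(18, −13) and (29, 16)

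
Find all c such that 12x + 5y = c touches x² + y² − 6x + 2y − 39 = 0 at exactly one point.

c = −60 or c = 122

Tangency holds when the distance from the centre (3, −1) to the line equals the radius 7:
|12·3 + 5·(−1) − c| / √169 = 7
|c − (31)| = 7·13, so c = 122 or c = −60.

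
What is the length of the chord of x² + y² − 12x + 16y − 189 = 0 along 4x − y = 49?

Express y = 4x − 49 and substitute into the circle:
17x² − 340x + 1428 = 0  ⟹  x² − 20x + 84 = 0
x = 14 or x = 6, giving (14, 7) and (6, −25).
|(14, 7) − (6, −25)| = √((8)² + (32)²) = 8√17.

8√17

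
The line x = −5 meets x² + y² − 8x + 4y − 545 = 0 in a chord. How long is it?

44

The line gives x = −5. Substituting into the circle:
y² + 4y − 480 = 0
y = 20 or y = −24, giving (−5, 20) and (−5, −24).
|(−5, 20) − (−5, −24)| = √((0)² + (44)²) = 44.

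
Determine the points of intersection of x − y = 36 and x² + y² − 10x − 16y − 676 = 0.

From the line, y = x − 36. Substituting:
2x² − 98x + 1196 = 0  ⟹  x² − 49x + 598 = 0
x = 26 or x = 23, giving (26, −10) and (23, −13).

(23, −13) and (26, −10)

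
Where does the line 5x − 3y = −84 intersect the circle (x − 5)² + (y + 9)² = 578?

From the line, y = (84 + 5x)/3. Substituting:
34x² + 1020x + 7344 = 0  ⟹  x² + 30x + 216 = 0
x = −12 or x = −18, giving (−12, 8) and (−18, −2).

(−18, −2) and (−12, 8)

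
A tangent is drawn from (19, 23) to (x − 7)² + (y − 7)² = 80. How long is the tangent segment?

The centre is (7, 7) and r = 4√5. The square of the distance from P to the centre is 144 + 256 = 400.
Power of the point: PT² = |PO|² − r² = 320, so PT = 8√5.

8√5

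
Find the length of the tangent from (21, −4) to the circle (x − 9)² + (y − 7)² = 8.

√257

With centre O = (9, 7), |OP|² = 265 and r² = 8.
The tangent meets the radius at right angles, so tangent² = |PO|² − r² = 265 − 8 = 257.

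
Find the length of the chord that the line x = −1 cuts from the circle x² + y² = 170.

Centre (0, 0), r² = 170. Perpendicular distance d from centre to line = |1| / √1 = 1.
Chord = 2√(r² − d²) = 2·√(169) = 26.

26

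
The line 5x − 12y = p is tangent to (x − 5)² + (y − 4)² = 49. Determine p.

The line touches the circle iff its distance from (5, 4) is 7:
|5·5 − 12·4 − p| / √169 = 7
|p − (−23)| = 7·13, so p = 68 or p = −114.

p = −114 or p = 68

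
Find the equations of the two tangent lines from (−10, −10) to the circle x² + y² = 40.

3x − y = −20 and x − 3y = 20

Let a tangent through (−10, −10) have slope m. Its distance from (0, 0) must equal 2√10:
[m·(10) − (10)]² = 40(m² + 1)
3m² − 10m + 3 = 0, so m = 3 or m = 1/3.
Through (−10, −10) these give 3x − y = −20 and x − 3y = 20.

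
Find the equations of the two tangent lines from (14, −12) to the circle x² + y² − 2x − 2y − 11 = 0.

2x + 3y = −8 and 3x + 2y = 18

Write the tangent as mx − y + (−12 − m·(14)) = 0 and set its distance from the centre to √13:
(−13m − (13))² = 13(m² + 1)
6m² + 13m + 6 = 0, so m = −2/3 or m = −3/2.
Through (14, −12) these give 2x + 3y = −8 and 3x + 2y = 18.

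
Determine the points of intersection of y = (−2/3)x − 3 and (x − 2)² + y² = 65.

From the line, y = (−9 − 2x)/3. Substituting:
13x² − 468 = 0  ⟹  x² − 36 = 0
x = 6 or x = −6, giving (6, −7) and (−6, 1).

(−6, 1) and (6, −7)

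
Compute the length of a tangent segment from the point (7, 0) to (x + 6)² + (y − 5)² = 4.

√190

Centre (−6, 5), r² = 4. |PO|² = (13)² + (−5)² = 194.
By the tangent–radius right angle, tangent length = √(|PO|² − r²) = √190.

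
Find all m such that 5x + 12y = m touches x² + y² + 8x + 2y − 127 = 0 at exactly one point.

m = −188 or m = 124

For a tangent, require d(centre, line) = r = 12.
|5·(−4) + 12·(−1) − m| / √169 = 12
|m − (−32)| = 12·13, so m = 124 or m = −188.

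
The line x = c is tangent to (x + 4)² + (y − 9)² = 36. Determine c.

c = −10 or c = 2

Tangency holds when the distance from the centre (−4, 9) to the line equals the radius 6:
|1·(−4) + 0·9 − c| / √1 = 6
|c − (−4)| = 6, so c = 2 or c = −10.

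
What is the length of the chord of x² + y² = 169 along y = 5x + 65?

√26

From the line, y = 5x + 65. Substituting:
26x² + 650x + 4056 = 0  ⟹  x² + 25x + 156 = 0
x = −12 or x = −13, giving (−12, 5) and (−13, 0).
|(−12, 5) − (−13, 0)| = √((1)² + (5)²) = √26.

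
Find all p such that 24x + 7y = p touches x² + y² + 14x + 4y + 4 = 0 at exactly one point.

The line touches the circle iff its distance from (−7, −2) is 7:
|24·(−7) + 7·(−2) − p| / √625 = 7
|p − (−182)| = 7·25, so p = −7 or p = −357.

p = −357 or p = −7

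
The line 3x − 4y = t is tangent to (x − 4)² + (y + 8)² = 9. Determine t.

For a tangent, require d(centre, line) = r = 3.
|3·4 − 4·(−8) − t| / √25 = 3
|t − (44)| = 3·5, so t = 59 or t = 29.

t = 29 or t = 59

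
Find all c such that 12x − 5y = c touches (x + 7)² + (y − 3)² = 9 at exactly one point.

The line touches the circle iff its distance from (−7, 3) is 3:
|12·(−7) − 5·3 − c| / √169 = 3
|c − (−99)| = 3·13, so c = −60 or c = −138.

c = −138 or c = −60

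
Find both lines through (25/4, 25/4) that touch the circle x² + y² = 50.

Write the tangent as mx − y + (25/4 − m·(25/4)) = 0 and set its distance from the centre to 5√2:
[m·(−25/4) − (−25/4)]² = 50(m² + 1)
7m² + 50m + 7 = 0, so m = −7 or m = −1/7.
With m = −7: 7x + y = 50. With m = −1/7: x + 7y = 50.

7x + y = 50 and x + 7y = 50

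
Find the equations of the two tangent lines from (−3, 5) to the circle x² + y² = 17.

x + 4y = 17 and 4x − y = −17

A line y − (5) = m(x − (−3)) is tangent when its distance from (0, 0) is √17:
(3m − (−5))² = 17(m² + 1)
4m² − 15m − 4 = 0, so m = −1/4 or m = 4.
Through (−3, 5) these give x + 4y = 17 and 4x − y = −17.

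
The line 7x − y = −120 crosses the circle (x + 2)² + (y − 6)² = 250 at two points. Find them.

From the line, y = 7x + 120. Substituting:
50x² + 1600x + 12750 = 0  ⟹  x² + 32x + 255 = 0
x = −15 or x = −17, giving (−15, 15) and (−17, 1).

(−17, 1) and (−15, 15)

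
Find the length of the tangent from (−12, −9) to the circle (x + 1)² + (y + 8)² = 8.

With centre O = (−1, −8), |OP|² = 122 and r² = 8.
By the tangent–radius right angle, tangent length = √(|PO|² − r²) = √114.

√114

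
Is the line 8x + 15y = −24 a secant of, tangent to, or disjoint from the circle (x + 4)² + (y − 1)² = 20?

Substituting the line into the circle gives 289x² + 2424x + 621 = 0.
Δ = 5875776 − 717876 = 5157900.
Two real roots: the line is a secant.

secant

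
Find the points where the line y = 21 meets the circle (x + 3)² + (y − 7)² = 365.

(−16, 21) and (10, 21)

Substitute y = 21:
x² + 6x − 160 = 0
x = 10 or x = −16, giving (10, 21) and (−16, 21).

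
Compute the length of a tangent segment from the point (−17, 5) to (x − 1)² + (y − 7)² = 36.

Centre (1, 7), r² = 36. |PO|² = (−18)² + (−2)² = 328.
By the tangent–radius right angle, tangent length = √(|PO|² − r²) = √292 = 2√73.

2√73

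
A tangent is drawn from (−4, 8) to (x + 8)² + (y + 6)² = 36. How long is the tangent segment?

Centre (−8, −6), r² = 36. |PO|² = (4)² + (14)² = 212.
Power of the point: PT² = |PO|² − r² = 176, so PT = 4√11.

4√11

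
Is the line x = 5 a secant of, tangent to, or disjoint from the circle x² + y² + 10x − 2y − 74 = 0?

Centre (−5, 1), r² = 100. Distance² from centre to line = (−10)² = 100.
Since d² = r², the line is tangent.

tangent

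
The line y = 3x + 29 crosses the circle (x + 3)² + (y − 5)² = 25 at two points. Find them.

Substitute y = 3x + 29:
10x² + 150x + 560 = 0  ⟹  x² + 15x + 56 = 0
x = −7 or x = −8, giving (−7, 8) and (−8, 5).

(−8, 5) and (−7, 8)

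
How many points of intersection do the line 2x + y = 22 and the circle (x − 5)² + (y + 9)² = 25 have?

0

Substituting the line into the circle gives 5x² − 134x + 961 = 0.
Δ = 17956 − 19220 = −1264.
No real roots: the line does not meet the circle.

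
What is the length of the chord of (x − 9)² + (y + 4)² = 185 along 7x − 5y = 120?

3√74

The distance from (9, −4) to the line is 37/√74, and r² = 185.
Half the chord is √(r² − d²) = √(333/2), so the full chord is 3√74.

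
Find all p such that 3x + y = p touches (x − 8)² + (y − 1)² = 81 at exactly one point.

Tangency holds when the distance from the centre (8, 1) to the line equals the radius 9:
|3·8 + 1·1 − p| / √10 = 9
|p − (25)| = 9√10.

p = 25 ± 9√10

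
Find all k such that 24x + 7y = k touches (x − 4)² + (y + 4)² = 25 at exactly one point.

k = −57 or k = 193

The line touches the circle iff its distance from (4, −4) is 5:
|24·4 + 7·(−4) − k| / √625 = 5
|k − (68)| = 5·25, so k = 193 or k = −57.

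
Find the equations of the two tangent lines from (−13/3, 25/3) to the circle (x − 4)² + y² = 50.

Write the tangent as mx − y + (25/3 − m·(−13/3)) = 0 and set its distance from the centre to 5√2:
(25/3m − (−25/3))² = 50(m² + 1)
7m² + 50m + 7 = 0, so m = −7 or m = −1/7.
With m = −7: 7x + y = −22. With m = −1/7: x + 7y = 54.

7x + y = −22 and x + 7y = 54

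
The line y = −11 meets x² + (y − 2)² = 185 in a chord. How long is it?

Substitute y = −11:
x² − 16 = 0
x = 4 or x = −4, giving (4, −11) and (−4, −11).
Chord length = distance between (4, −11) and (−4, −11) = √64 = 8.

8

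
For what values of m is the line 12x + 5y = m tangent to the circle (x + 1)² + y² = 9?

Tangency holds when the distance from the centre (−1, 0) to the line equals the radius 3:
|12·(−1) + 5·0 − m| / √169 = 3
|m − (−12)| = 3·13, so m = 27 or m = −51.

m = −51 or m = 27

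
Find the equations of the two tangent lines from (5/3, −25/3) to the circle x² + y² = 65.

Let a tangent through (5/3, −25/3) have slope m. Its distance from (0, 0) must equal √65:
(−5/3m − (25/3))² = 65(m² + 1)
56m² − 25m − 4 = 0, so m = −1/8 or m = 4/7.
With m = −1/8: x + 8y = −65. With m = 4/7: 4x − 7y = 65.

x + 8y = −65 and 4x − 7y = 65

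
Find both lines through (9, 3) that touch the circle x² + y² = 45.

2x − y = 15 and x + 2y = 15

Let a tangent through (9, 3) have slope m. Its distance from (0, 0) must equal 3√5:
[m·(−9) − (−3)]² = 45(m² + 1)
2m² − 3m − 2 = 0, so m = 2 or m = −1/2.
With m = 2: 2x − y = 15. With m = −1/2: x + 2y = 15.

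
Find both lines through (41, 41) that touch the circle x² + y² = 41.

Write the tangent as mx − y + (41 − m·(41)) = 0 and set its distance from the centre to √41:
[m·(−41) − (−41)]² = 41(m² + 1)
20m² − 41m + 20 = 0, so m = 5/4 or m = 4/5.
Through (41, 41) these give 5x − 4y = 41 and 4x − 5y = −41.

5x − 4y = 41 and 4x − 5y = −41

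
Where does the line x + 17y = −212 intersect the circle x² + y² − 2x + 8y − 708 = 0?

(−25, −11) and (26, −14)

Substitute y = (−212 − x)/17:
290x² − 290x − 188500 = 0  ⟹  x² − x − 650 = 0
x = 26 or x = −25, giving (26, −14) and (−25, −11).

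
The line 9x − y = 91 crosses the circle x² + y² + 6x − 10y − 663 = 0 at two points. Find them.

From the line, y = 9x − 91. Substituting:
82x² − 1722x + 8528 = 0  ⟹  x² − 21x + 104 = 0
x = 13 or x = 8, giving (13, 26) and (8, −19).

(8, −19) and (13, 26)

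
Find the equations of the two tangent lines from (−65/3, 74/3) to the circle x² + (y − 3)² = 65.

7x + 4y = −53 and 4x + 7y = 86

Write the tangent as mx − y + (74/3 − m·(−65/3)) = 0 and set its distance from the centre to √65:
[m·(65/3) − (−65/3)]² = 65(m² + 1)
28m² + 65m + 28 = 0, so m = −7/4 or m = −4/7.
With m = −7/4: 7x + 4y = −53. With m = −4/7: 4x + 7y = 86.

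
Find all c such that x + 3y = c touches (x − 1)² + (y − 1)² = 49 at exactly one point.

c = 4 ± 7√10

For a tangent, require d(centre, line) = r = 7.
|1·1 + 3·1 − c| / √10 = 7
|c − (4)| = 7√10.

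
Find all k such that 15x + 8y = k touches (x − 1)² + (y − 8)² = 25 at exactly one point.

Tangency holds when the distance from the centre (1, 8) to the line equals the radius 5:
|15·1 + 8·8 − k| / √289 = 5
|k − (79)| = 5·17, so k = 164 or k = −6.

k = −6 or k = 164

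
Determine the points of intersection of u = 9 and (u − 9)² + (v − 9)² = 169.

The line gives u = 9. Substituting into the circle:
v² − 18v − 88 = 0
v = 22 or v = −4, giving (9, 22) and (9, −4).

(9, −4) and (9, 22)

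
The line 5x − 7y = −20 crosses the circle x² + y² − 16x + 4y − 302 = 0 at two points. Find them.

(−11, −5) and (17, 15)

Substitute y = (20 + 5x)/7:
74x² − 444x − 13838 = 0  ⟹  x² − 6x − 187 = 0
x = 17 or x = −11, giving (17, 15) and (−11, −5).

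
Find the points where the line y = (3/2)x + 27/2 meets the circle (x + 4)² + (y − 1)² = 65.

Express y = (27 + 3x)/2 and substitute into the circle:
13x² + 182x + 429 = 0  ⟹  x² + 14x + 33 = 0
x = −3 or x = −11, giving (−3, 9) and (−11, −3).

(−11, −3) and (−3, 9)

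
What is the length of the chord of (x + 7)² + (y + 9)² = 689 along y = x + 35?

From the line, y = x + 35. Substituting:
2x² + 102x + 1296 = 0  ⟹  x² + 51x + 648 = 0
x = −24 or x = −27, giving (−24, 11) and (−27, 8).
Chord length = distance between (−24, 11) and (−27, 8) = √18 = 3√2.

3√2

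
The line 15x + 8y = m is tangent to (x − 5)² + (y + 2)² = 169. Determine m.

For a tangent, require d(centre, line) = r = 13.
|15·5 + 8·(−2) − m| / √289 = 13
|m − (59)| = 13·17, so m = 280 or m = −162.

m = −162 or m = 280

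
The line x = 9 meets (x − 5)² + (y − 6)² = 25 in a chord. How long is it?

Centre (5, 6), r² = 25. Perpendicular distance d from centre to line = |−4| / √1 = 4.
Half the chord is √(r² − d²) = √(9), so the full chord is 6.

6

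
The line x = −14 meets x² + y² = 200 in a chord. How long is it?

4

Centre (0, 0), r² = 200. Perpendicular distance d from centre to line = |14| / √1 = 14.
Half the chord is √(r² − d²) = √(4), so the full chord is 4.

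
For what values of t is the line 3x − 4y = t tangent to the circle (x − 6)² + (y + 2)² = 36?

The line touches the circle iff its distance from (6, −2) is 6:
|3·6 − 4·(−2) − t| / √25 = 6
|t − (26)| = 6·5, so t = 56 or t = −4.

t = −4 or t = 56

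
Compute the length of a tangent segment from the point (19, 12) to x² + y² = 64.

The centre is (0, 0) and r = 8. The square of the distance from P to the centre is 361 + 144 = 505.
The tangent meets the radius at right angles, so tangent² = |PO|² − r² = 505 − 64 = 441.

21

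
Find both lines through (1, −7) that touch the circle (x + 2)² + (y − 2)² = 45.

Let a tangent through (1, −7) have slope m. Its distance from (−2, 2) must equal 3√5:
(−3m − (9))² = 45(m² + 1)
2m² − 3m − 2 = 0, so m = −1/2 or m = 2.
With m = −1/2: x + 2y = −13. With m = 2: 2x − y = 9.

x + 2y = −13 and 2x − y = 9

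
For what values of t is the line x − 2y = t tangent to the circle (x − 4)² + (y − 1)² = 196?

The line touches the circle iff its distance from (4, 1) is 14:
|1·4 − 2·1 − t| / √5 = 14
|t − (2)| = 14√5.

t = 2 ± 14√5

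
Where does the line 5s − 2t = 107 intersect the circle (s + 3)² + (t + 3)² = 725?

(11, −26) and (23, 4)

From the line, t = (−107 + 5s)/2. Substituting:
29s² − 986s + 7337 = 0  ⟹  s² − 34s + 253 = 0
s = 23 or s = 11, giving (23, 4) and (11, −26).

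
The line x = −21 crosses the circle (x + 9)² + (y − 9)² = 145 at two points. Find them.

(−21, 8) and (−21, 10)

The line gives x = −21. Substituting into the circle:
y² − 18y + 80 = 0
y = 10 or y = 8, giving (−21, 10) and (−21, 8).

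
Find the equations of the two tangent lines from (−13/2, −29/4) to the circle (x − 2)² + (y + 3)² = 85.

A line y − (−29/4) = m(x − (−13/2)) is tangent when its distance from (2, −3) is √85:
[m·(17/2) − (17/4)]² = 85(m² + 1)
12m² + 68m + 63 = 0, so m = −9/2 or m = −7/6.
With m = −9/2: 9x + 2y = −73. With m = −7/6: 7x + 6y = −89.

9x + 2y = −73 and 7x + 6y = −89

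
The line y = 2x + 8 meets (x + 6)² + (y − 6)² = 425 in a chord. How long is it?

The distance from (−6, 6) to the line is 10/√5, and r² = 425.
Half the chord is √(r² − d²) = √(405), so the full chord is 18√5.

18√5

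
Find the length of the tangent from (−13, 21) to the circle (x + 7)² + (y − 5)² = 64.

With centre O = (−7, 5), |OP|² = 292 and r² = 64.
The tangent meets the radius at right angles, so tangent² = |PO|² − r² = 292 − 64 = 228.

2√57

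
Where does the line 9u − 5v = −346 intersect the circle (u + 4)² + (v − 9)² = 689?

(−29, 17) and (−24, 26)

Express v = (346 + 9u)/5 and substitute into the circle:
106u² + 5618u + 73776 = 0  ⟹  u² + 53u + 696 = 0
u = −24 or u = −29, giving (−24, 26) and (−29, 17).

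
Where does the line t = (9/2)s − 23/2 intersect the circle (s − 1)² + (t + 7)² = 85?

(−1, −16) and (3, 2)

Substitute t = (−23 + 9s)/2:
85s² − 170s − 255 = 0  ⟹  s² − 2s − 3 = 0
s = 3 or s = −1, giving (3, 2) and (−1, −16).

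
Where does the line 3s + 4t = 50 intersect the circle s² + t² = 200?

Express t = (50 − 3s)/4 and substitute into the circle:
25s² − 300s − 700 = 0  ⟹  s² − 12s − 28 = 0
s = 14 or s = −2, giving (14, 2) and (−2, 14).

(−2, 14) and (14, 2)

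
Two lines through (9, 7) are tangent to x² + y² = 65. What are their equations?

Let a tangent through (9, 7) have slope m. Its distance from (0, 0) must equal √65:
[m·(−9) − (−7)]² = 65(m² + 1)
8m² − 63m − 8 = 0, so m = −1/8 or m = 8.
With m = −1/8: x + 8y = 65. With m = 8: 8x − y = 65.

x + 8y = 65 and 8x − y = 65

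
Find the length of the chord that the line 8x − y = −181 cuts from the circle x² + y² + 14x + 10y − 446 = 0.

Centre (−7, −5), r² = 520. Perpendicular distance d from centre to line = |130| / √65 = 130/√65.
Chord = 2√(r² − d²) = 2·√(260) = 4√65.

4√65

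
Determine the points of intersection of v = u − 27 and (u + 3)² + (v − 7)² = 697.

From the line, v = u − 27. Substituting:
2u² − 62u + 468 = 0  ⟹  u² − 31u + 234 = 0
u = 18 or u = 13, giving (18, −9) and (13, −14).

(13, −14) and (18, −9)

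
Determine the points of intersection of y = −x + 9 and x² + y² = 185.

Express y = −x + 9 and substitute into the circle:
2x² − 18x − 104 = 0  ⟹  x² − 9x − 52 = 0
x = 13 or x = −4, giving (13, −4) and (−4, 13).

(−4, 13) and (13, −4)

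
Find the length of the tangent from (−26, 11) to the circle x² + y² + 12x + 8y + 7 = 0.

2√145

Centre (−6, −4), r² = 45. |PO|² = (−20)² + (15)² = 625.
The tangent meets the radius at right angles, so tangent² = |PO|² − r² = 625 − 45 = 580.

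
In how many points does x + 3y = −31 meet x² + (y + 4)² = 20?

d² = (1·0 + 3·(−4) − (−31))²/10 = 361/10; r² = 20.
Since d² > r², the line lies outside the circle.

0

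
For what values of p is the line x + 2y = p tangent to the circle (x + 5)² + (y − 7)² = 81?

For a tangent, require d(centre, line) = r = 9.
|1·(−5) + 2·7 − p| / √5 = 9
|p − (9)| = 9√5.

p = 9 ± 9√5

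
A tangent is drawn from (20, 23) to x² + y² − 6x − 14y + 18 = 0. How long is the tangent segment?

√505

With centre O = (3, 7), |OP|² = 545 and r² = 40.
Power of the point: PT² = |PO|² − r² = 505, so PT = √505.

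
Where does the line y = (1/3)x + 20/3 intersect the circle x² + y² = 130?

From the line, y = (20 + x)/3. Substituting:
10x² + 40x − 770 = 0  ⟹  x² + 4x − 77 = 0
x = 7 or x = −11, giving (7, 9) and (−11, 3).

(−11, 3) and (7, 9)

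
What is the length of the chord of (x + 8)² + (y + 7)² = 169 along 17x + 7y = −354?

13√2

From the line, y = (−354 − 17x)/7. Substituting:
338x² + 11154x + 87880 = 0  ⟹  x² + 33x + 260 = 0
x = −13 or x = −20, giving (−13, −19) and (−20, −2).
Chord length = distance between (−13, −19) and (−20, −2) = √338 = 13√2.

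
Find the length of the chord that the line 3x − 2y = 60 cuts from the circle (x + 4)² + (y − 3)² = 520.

Centre (−4, 3), r² = 520. Perpendicular distance d from centre to line = |−78| / √13 = 78/√13.
Chord = 2√(r² − d²) = 2·√(52) = 4√13.

4√13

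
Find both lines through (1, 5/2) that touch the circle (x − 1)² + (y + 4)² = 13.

3x − 2y = −2 and 3x + 2y = 8

A line y − (5/2) = m(x − (1)) is tangent when its distance from (1, −4) is √13:
(0m − (−13/2))² = 13(m² + 1)
4m² − 9 = 0, so m = 3/2 or m = −3/2.
Through (1, 5/2) these give 3x − 2y = −2 and 3x + 2y = 8.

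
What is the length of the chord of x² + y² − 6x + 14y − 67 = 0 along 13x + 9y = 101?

5√10

The distance from (3, −7) to the line is 125/√250, and r² = 125.
Half the chord is √(r² − d²) = √(125/2), so the full chord is 5√10.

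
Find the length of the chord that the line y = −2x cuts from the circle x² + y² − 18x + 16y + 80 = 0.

6√5

Centre (9, −8), r² = 65. Perpendicular distance d from centre to line = |10| / √5 = 10/√5.
Half the chord is √(r² − d²) = √(45), so the full chord is 6√5.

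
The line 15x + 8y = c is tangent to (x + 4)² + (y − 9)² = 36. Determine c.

Tangency holds when the distance from the centre (−4, 9) to the line equals the radius 6:
|15·(−4) + 8·9 − c| / √289 = 6
|c − (12)| = 6·17, so c = 114 or c = −90.

c = −90 or c = 114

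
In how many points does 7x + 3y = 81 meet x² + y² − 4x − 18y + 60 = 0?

0

Centre (2, 9), r² = 25. Distance² from centre to line = (−40)²/58 = 800/29.
Since d² > r², the line lies outside the circle.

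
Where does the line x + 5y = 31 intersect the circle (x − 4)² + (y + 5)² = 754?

(−19, 10) and (31, 0)

Substitute y = (31 − x)/5:
26x² − 312x − 15314 = 0  ⟹  x² − 12x − 589 = 0
x = 31 or x = −19, giving (31, 0) and (−19, 10).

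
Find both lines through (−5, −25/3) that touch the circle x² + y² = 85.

7x + 6y = −85 and 2x + 9y = −85

A line y − (−25/3) = m(x − (−5)) is tangent when its distance from (0, 0) is √85:
(5m − (25/3))² = 85(m² + 1)
54m² + 75m + 14 = 0, so m = −7/6 or m = −2/9.
Through (−5, −25/3) these give 7x + 6y = −85 and 2x + 9y = −85.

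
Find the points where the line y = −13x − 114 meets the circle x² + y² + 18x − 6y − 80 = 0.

(−10, 16) and (−8, −10)

Substitute y = −13x − 114:
170x² + 3060x + 13600 = 0  ⟹  x² + 18x + 80 = 0
x = −8 or x = −10, giving (−8, −10) and (−10, 16).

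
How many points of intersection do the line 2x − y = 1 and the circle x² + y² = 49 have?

d² = (2·0 − 1·0 − (1))²/5 = 1/5; r² = 49.
Since d² < r², the line cuts the circle twice.

2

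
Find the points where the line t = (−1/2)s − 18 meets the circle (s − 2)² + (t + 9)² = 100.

Substitute t = (−36 − s)/2:
5s² + 20s − 60 = 0  ⟹  s² + 4s − 12 = 0
s = 2 or s = −6, giving (2, −19) and (−6, −15).

(−6, −15) and (2, −19)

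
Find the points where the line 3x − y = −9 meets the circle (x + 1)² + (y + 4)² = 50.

(−6, −9) and (−2, 3)

From the line, y = 3x + 9. Substituting:
10x² + 80x + 120 = 0  ⟹  x² + 8x + 12 = 0
x = −2 or x = −6, giving (−2, 3) and (−6, −9).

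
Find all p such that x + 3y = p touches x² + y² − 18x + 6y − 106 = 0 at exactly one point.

p = ±14√10

Tangency holds when the distance from the centre (9, −3) to the line equals the radius 14:
|1·9 + 3·(−3) − p| / √10 = 14
|p| = 14√10.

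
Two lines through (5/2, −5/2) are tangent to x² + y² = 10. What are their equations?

A line y − (−5/2) = m(x − (5/2)) is tangent when its distance from (0, 0) is √10:
(−5/2m − (5/2))² = 10(m² + 1)
3m² − 10m + 3 = 0, so m = 3 or m = 1/3.
Through (5/2, −5/2) these give 3x − y = 10 and x − 3y = 10.

3x − y = 10 and x − 3y = 10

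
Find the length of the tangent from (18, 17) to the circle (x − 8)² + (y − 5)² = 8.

2√59

The centre is (8, 5) and r = 2√2. The square of the distance from P to the centre is 100 + 144 = 244.
Power of the point: PT² = |PO|² − r² = 236, so PT = 2√59.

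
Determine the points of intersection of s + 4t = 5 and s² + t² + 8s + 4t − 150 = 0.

Substitute t = (5 − s)/4:
17s² + 102s − 2295 = 0  ⟹  s² + 6s − 135 = 0
s = 9 or s = −15, giving (9, −1) and (−15, 5).

(−15, 5) and (9, −1)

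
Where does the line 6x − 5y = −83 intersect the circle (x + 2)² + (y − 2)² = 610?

(−23, −11) and (7, 25)

Express y = (83 + 6x)/5 and substitute into the circle:
61x² + 976x − 9821 = 0  ⟹  x² + 16x − 161 = 0
x = 7 or x = −23, giving (7, 25) and (−23, −11).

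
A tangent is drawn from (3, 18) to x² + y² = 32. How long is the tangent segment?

√301

Centre (0, 0), r² = 32. |PO|² = (3)² + (18)² = 333.
The tangent meets the radius at right angles, so tangent² = |PO|² − r² = 333 − 32 = 301.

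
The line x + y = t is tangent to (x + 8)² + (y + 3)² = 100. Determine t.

The line touches the circle iff its distance from (−8, −3) is 10:
|1·(−8) + 1·(−3) − t| / √2 = 10
|t − (−11)| = 10√2.

t = −11 ± 10√2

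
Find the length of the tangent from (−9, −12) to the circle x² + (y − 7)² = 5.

√437

With centre O = (0, 7), |OP|² = 442 and r² = 5.
The tangent meets the radius at right angles, so tangent² = |PO|² − r² = 442 − 5 = 437.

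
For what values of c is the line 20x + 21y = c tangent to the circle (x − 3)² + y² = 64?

Tangency holds when the distance from the centre (3, 0) to the line equals the radius 8:
|20·3 + 21·0 − c| / √841 = 8
|c − (60)| = 8·29, so c = 292 or c = −172.

c = −172 or c = 292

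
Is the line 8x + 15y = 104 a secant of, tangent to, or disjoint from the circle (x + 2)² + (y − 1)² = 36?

disjoint

d² = (8·(−2) + 15·1 − (104))²/289 = 11025/289; r² = 36.
Since d² > r², the line lies outside the circle.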